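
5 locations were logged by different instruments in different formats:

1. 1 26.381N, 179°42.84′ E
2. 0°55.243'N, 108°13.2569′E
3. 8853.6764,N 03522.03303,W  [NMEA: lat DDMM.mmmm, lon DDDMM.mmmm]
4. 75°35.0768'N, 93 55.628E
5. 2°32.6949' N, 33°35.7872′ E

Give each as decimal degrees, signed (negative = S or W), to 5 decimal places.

1. 1.43968, 179.71400
2. 0.92072, 108.22095
3. 88.89461, -35.36722
4. 75.58461, 93.92713
5. 2.54492, 33.59645

Point 1:
  φ: 1 + 26.381/60 = 1.439683
  N ⇒ keep positive
  Longitude: 42.84′ = 0.714000°; total 179.714000
  E ⇒ keep positive
Point 2:
  Lat: 55.243′ = 0.920717°; total 0.920717
  N ⇒ keep positive
  Lon: 108 + 13.2569/60 = 108.220948
  E ⇒ keep positive
Point 3:
  Lat: split at 2 digits → 88° and 53.6764′; 88 + 53.6764/60 = 88.894607
  N ⇒ keep positive
  Lon: degrees = first 3 digits = 35, minutes = 22.03303; 35 + 22.03303/60 = 35.367217
  hemisphere W, so the sign is −
Point 4:
  φ: 35.0768′ = 0.584613°; total 75.584613
  N → positive
  Longitude: 55.628′ = 0.927133°; total 93.927133
  E ⇒ keep positive
Point 5:
  Latitude: 32.6949′ = 0.544915°; total 2.544915
  N ⇒ keep positive
  Longitude: 35.7872′ = 0.596453°; total 33.596453
  E → positive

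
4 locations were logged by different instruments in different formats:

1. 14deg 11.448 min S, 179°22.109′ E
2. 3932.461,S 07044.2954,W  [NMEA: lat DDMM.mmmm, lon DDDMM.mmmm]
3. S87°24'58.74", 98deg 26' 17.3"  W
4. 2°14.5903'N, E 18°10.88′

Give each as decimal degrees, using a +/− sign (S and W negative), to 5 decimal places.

1. -14.19080, 179.36848
2. -39.54102, -70.73826
3. -87.41632, -98.43814
4. 2.24317, 18.18133

Point 1:
  φ: 14 + 11.448/60 = 14.190800
  S ⇒ negate
  Lon: 179 + 22.109/60 = 179.368483
  E ⇒ keep positive
Point 2:
  Latitude: degrees = first 2 digits = 39, minutes = 32.461; 39 + 32.461/60 = 39.541017
  hemisphere S, so the sign is −
  Lon: split at 3 digits → 070° and 44.2954′; 70 + 44.2954/60 = 70.738257
  W → negative
Point 3:
  Lat: 87° + 24/60 + 58.74/3600 = 87 + 0.400000 + 0.016317 = 87.416317
  S → negative
  λ: 98 + 26/60 + 17.3/3600 = 98.438139
  hemisphere W, so the sign is −
Point 4:
  Lat: 14.5903′ = 0.243172°; total 2.243172
  N → positive
  Lon: 18 + 10.88/60 = 18.181333
  E → positive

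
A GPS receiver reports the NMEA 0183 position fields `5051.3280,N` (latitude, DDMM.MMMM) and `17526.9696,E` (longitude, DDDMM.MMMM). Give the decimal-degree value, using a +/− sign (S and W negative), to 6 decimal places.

50.855467, 175.449493

φ: degrees = first 2 digits = 50, minutes = 51.328; 50 + 51.328/60 = 50.8554667
N ⇒ keep positive
Lon: split at 3 digits → 175° and 26.9696′; 175 + 26.9696/60 = 175.4494933
E ⇒ keep positive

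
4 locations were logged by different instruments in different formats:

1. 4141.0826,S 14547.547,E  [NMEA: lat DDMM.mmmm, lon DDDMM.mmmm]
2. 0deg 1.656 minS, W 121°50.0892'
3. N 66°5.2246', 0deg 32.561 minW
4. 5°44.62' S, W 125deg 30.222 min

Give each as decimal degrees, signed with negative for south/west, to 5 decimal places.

Point 1:
  φ: split at 2 digits → 41° and 41.0826′; 41 + 41.0826/60 = 41.684710
  S → negative
  Longitude: degrees = first 3 digits = 145, minutes = 47.547; 145 + 47.547/60 = 145.792450
  E ⇒ keep positive
Point 2:
  φ: 1.656′ = 0.027600°; total 0.027600
  S ⇒ negate
  λ: 50.0892′ = 0.834820°; total 121.834820
  hemisphere W, so the sign is −
Point 3:
  φ: 66 + 5.2246/60 = 66.087077
  N → positive
  Longitude: 32.561′ = 0.542683°; total 0.542683
  hemisphere W, so the sign is −
Point 4:
  Latitude: 44.62′ = 0.743667°; total 5.743667
  S ⇒ negate
  Lon: 30.222′ = 0.503700°; total 125.503700
  hemisphere W, so the sign is −

1. -41.68471, 145.79245
2. -0.02760, -121.83482
3. 66.08708, -0.54268
4. -5.74367, -125.50370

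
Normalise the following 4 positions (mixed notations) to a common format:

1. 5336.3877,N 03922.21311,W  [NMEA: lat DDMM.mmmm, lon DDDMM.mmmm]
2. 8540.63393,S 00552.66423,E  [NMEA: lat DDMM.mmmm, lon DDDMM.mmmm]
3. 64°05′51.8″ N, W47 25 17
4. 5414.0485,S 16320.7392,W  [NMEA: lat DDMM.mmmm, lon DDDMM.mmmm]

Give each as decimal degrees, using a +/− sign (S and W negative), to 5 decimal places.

Point 1:
  φ: degrees = first 2 digits = 53, minutes = 36.3877; 53 + 36.3877/60 = 53.606462
  N → positive
  Lon: degrees = first 3 digits = 39, minutes = 22.21311; 39 + 22.21311/60 = 39.370219
  W → negative
Point 2:
  Lat: split at 2 digits → 85° and 40.63393′; 85 + 40.63393/60 = 85.677232
  S ⇒ negate
  λ: degrees = first 3 digits = 5, minutes = 52.66423; 5 + 52.66423/60 = 5.877737
  E ⇒ keep positive
Point 3:
  Lat: 64 + 5/60 + 51.8/3600 = 64.097722
  N → positive
  Longitude: 47° + 25/60 + 17/3600 = 47 + 0.416667 + 0.004722 = 47.421389
  W → negative
Point 4:
  Latitude: split at 2 digits → 54° and 14.0485′; 54 + 14.0485/60 = 54.234142
  S → negative
  Longitude: degrees = first 3 digits = 163, minutes = 20.7392; 163 + 20.7392/60 = 163.345653
  hemisphere W, so the sign is −

1. 53.60646, -39.37022
2. -85.67723, 5.87774
3. 64.09772, -47.42139
4. -54.23414, -163.34565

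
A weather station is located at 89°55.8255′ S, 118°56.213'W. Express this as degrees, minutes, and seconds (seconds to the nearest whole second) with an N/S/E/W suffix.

φ: fractional minutes 0.82550 × 60 = 49.53″
Longitude: fractional minutes 0.21300 × 60 = 12.78″

89°55′50″ S, 118°56′13″ W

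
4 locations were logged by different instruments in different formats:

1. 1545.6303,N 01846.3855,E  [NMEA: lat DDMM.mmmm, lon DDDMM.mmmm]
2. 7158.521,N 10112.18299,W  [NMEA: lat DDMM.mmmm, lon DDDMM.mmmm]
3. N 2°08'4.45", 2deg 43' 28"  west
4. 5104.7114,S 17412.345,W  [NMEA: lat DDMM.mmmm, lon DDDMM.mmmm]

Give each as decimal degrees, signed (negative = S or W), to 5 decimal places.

Point 1:
  Latitude: degrees = first 2 digits = 15, minutes = 45.6303; 15 + 45.6303/60 = 15.760505
  N ⇒ keep positive
  Lon: degrees = first 3 digits = 18, minutes = 46.3855; 18 + 46.3855/60 = 18.773092
  E → positive
Point 2:
  Lat: degrees = first 2 digits = 71, minutes = 58.521; 71 + 58.521/60 = 71.975350
  N ⇒ keep positive
  λ: split at 3 digits → 101° and 12.18299′; 101 + 12.18299/60 = 101.203050
  W → negative
Point 3:
  Lat: 2° + 8/60 + 4.45/3600 = 2 + 0.133333 + 0.001236 = 2.134569
  N → positive
  Lon: 43′ + 28″ = 43.46667′; 2 + 43.46667/60 = 2.724444
  W → negative
Point 4:
  φ: degrees = first 2 digits = 51, minutes = 4.7114; 51 + 4.7114/60 = 51.078523
  hemisphere S, so the sign is −
  λ: split at 3 digits → 174° and 12.345′; 174 + 12.345/60 = 174.205750
  W ⇒ negate

1. 15.76051, 18.77309
2. 71.97535, -101.20305
3. 2.13457, -2.72444
4. -51.07852, -174.20575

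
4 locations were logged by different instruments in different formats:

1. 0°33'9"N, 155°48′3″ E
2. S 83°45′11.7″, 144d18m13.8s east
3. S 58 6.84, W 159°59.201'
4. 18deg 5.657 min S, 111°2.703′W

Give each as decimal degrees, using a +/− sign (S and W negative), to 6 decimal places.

1. 0.552500, 155.800833
2. -83.753250, 144.303833
3. -58.114000, -159.986683
4. -18.094283, -111.045050

Point 1:
  Lat: 33′ + 9″ = 33.15000′; 0 + 33.15000/60 = 0.5525000
  N → positive
  λ: 155 + 48/60 + 3/3600 = 155.8008333
  E ⇒ keep positive
Point 2:
  Latitude: 83° + 45/60 + 11.7/3600 = 83 + 0.750000 + 0.003250 = 83.7532500
  S → negative
  Longitude: 144 + 18/60 + 13.8/3600 = 144.3038333
  E → positive
Point 3:
  Lat: 58 + 6.84/60 = 58.1140000
  S → negative
  Longitude: 59.201′ = 0.986683°; total 159.9866833
  hemisphere W, so the sign is −
Point 4:
  φ: 5.657′ = 0.094283°; total 18.0942833
  S → negative
  Lon: 2.703′ = 0.045050°; total 111.0450500
  W ⇒ negate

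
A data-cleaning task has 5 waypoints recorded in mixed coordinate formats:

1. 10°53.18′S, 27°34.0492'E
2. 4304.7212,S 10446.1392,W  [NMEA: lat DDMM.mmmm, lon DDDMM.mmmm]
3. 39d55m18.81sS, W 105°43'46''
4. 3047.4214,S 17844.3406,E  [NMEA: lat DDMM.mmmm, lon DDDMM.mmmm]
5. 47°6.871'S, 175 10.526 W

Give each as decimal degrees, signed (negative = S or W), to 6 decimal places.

Point 1:
  Latitude: 53.18′ = 0.886333°; total 10.8863333
  S ⇒ negate
  λ: 27 + 34.0492/60 = 27.5674867
  E → positive
Point 2:
  Lat: split at 2 digits → 43° and 4.7212′; 43 + 4.7212/60 = 43.0786867
  S ⇒ negate
  Longitude: degrees = first 3 digits = 104, minutes = 46.1392; 104 + 46.1392/60 = 104.7689867
  W → negative
Point 3:
  Latitude: 39° + 55/60 + 18.81/3600 = 39 + 0.916667 + 0.005225 = 39.9218917
  S ⇒ negate
  λ: 105° + 43/60 + 46/3600 = 105 + 0.716667 + 0.012778 = 105.7294444
  W → negative
Point 4:
  φ: split at 2 digits → 30° and 47.4214′; 30 + 47.4214/60 = 30.7903567
  hemisphere S, so the sign is −
  λ: split at 3 digits → 178° and 44.3406′; 178 + 44.3406/60 = 178.7390100
  E ⇒ keep positive
Point 5:
  φ: 6.871′ = 0.114517°; total 47.1145167
  hemisphere S, so the sign is −
  Longitude: 175 + 10.526/60 = 175.1754333
  hemisphere W, so the sign is −

1. -10.886333, 27.567487
2. -43.078687, -104.768987
3. -39.921892, -105.729444
4. -30.790357, 178.739010
5. -47.114517, -175.175433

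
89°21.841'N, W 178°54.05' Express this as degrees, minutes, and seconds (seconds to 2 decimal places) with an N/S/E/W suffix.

φ: 21.84100′ → 21′ and 0.84100 × 60 = 50.4600″
λ: 54.05000′ → 54′ and 0.05000 × 60 = 3.0000″

89°21′50.46″ N, 178°54′3.00″ W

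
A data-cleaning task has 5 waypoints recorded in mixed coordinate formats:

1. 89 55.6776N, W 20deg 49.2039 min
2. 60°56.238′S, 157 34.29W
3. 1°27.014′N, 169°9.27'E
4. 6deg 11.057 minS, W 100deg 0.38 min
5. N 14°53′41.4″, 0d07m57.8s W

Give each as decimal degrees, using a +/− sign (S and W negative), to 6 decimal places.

1. 89.927960, -20.820065
2. -60.937300, -157.571500
3. 1.450233, 169.154500
4. -6.184283, -100.006333
5. 14.894833, -0.132722

Point 1:
  φ: 89 + 55.6776/60 = 89.9279600
  N → positive
  λ: 20 + 49.2039/60 = 20.8200650
  hemisphere W, so the sign is −
Point 2:
  Lat: 60 + 56.238/60 = 60.9373000
  S ⇒ negate
  Longitude: 34.29′ = 0.571500°; total 157.5715000
  W ⇒ negate
Point 3:
  φ: 27.014′ = 0.450233°; total 1.4502333
  N → positive
  λ: 169 + 9.27/60 = 169.1545000
  E → positive
Point 4:
  Lat: 6 + 11.057/60 = 6.1842833
  hemisphere S, so the sign is −
  Lon: 100 + 0.38/60 = 100.0063333
  W ⇒ negate
Point 5:
  Lat: 14° + 53/60 + 41.4/3600 = 14 + 0.883333 + 0.011500 = 14.8948333
  N ⇒ keep positive
  λ: 0 + 7/60 + 57.8/3600 = 0.1327222
  hemisphere W, so the sign is −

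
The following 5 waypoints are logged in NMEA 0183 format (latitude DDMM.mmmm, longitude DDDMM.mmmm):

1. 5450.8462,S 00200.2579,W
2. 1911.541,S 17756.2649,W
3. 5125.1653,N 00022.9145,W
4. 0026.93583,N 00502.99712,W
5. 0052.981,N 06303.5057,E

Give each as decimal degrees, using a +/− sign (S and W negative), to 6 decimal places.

Point 1:
  Latitude: split at 2 digits → 54° and 50.8462′; 54 + 50.8462/60 = 54.8474367
  S ⇒ negate
  Lon: degrees = first 3 digits = 2, minutes = 0.2579; 2 + 0.2579/60 = 2.0042983
  W ⇒ negate
Point 2:
  Lat: split at 2 digits → 19° and 11.541′; 19 + 11.541/60 = 19.1923500
  S ⇒ negate
  λ: split at 3 digits → 177° and 56.2649′; 177 + 56.2649/60 = 177.9377483
  W ⇒ negate
Point 3:
  φ: split at 2 digits → 51° and 25.1653′; 51 + 25.1653/60 = 51.4194217
  N ⇒ keep positive
  Longitude: degrees = first 3 digits = 0, minutes = 22.9145; 0 + 22.9145/60 = 0.3819083
  W ⇒ negate
Point 4:
  Lat: degrees = first 2 digits = 0, minutes = 26.93583; 0 + 26.93583/60 = 0.4489305
  N → positive
  Longitude: split at 3 digits → 005° and 2.99712′; 5 + 2.99712/60 = 5.0499520
  W ⇒ negate
Point 5:
  Latitude: split at 2 digits → 00° and 52.981′; 0 + 52.981/60 = 0.8830167
  N ⇒ keep positive
  λ: degrees = first 3 digits = 63, minutes = 3.5057; 63 + 3.5057/60 = 63.0584283
  E → positive

1. -54.847437, -2.004298
2. -19.192350, -177.937748
3. 51.419422, -0.381908
4. 0.448931, -5.049952
5. 0.883017, 63.058428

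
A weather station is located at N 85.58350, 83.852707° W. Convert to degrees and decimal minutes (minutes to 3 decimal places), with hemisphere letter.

Lat: fractional part 0.583500 → 35.01000 minutes
Lon: fractional part 0.852707 → 51.16242 minutes

85° 35.010′ N, 83° 51.162′ W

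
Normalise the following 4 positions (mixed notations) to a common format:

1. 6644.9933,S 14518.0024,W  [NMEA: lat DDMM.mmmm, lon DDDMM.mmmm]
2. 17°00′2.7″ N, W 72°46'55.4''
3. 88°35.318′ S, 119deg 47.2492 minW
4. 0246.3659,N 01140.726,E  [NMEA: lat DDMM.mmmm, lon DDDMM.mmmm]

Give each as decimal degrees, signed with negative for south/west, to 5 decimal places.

1. -66.74989, -145.30004
2. 17.00075, -72.78206
3. -88.58863, -119.78749
4. 2.77277, 11.67877

Point 1:
  Latitude: degrees = first 2 digits = 66, minutes = 44.9933; 66 + 44.9933/60 = 66.749888
  S ⇒ negate
  λ: degrees = first 3 digits = 145, minutes = 18.0024; 145 + 18.0024/60 = 145.300040
  hemisphere W, so the sign is −
Point 2:
  Latitude: 17° + 0/60 + 2.7/3600 = 17 + 0.000000 + 0.000750 = 17.000750
  N ⇒ keep positive
  Longitude: 72° + 46/60 + 55.4/3600 = 72 + 0.766667 + 0.015389 = 72.782056
  W ⇒ negate
Point 3:
  Latitude: 35.318′ = 0.588633°; total 88.588633
  S → negative
  Longitude: 47.2492′ = 0.787487°; total 119.787487
  W → negative
Point 4:
  φ: degrees = first 2 digits = 2, minutes = 46.3659; 2 + 46.3659/60 = 2.772765
  N → positive
  Longitude: degrees = first 3 digits = 11, minutes = 40.726; 11 + 40.726/60 = 11.678767
  E → positive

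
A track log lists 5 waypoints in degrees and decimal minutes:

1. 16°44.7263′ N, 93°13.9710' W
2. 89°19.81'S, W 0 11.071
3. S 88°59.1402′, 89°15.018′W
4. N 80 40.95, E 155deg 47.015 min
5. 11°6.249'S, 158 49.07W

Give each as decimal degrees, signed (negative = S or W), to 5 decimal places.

1. 16.74544, -93.23285
2. -89.33017, -0.18452
3. -88.98567, -89.25030
4. 80.68250, 155.78358
5. -11.10415, -158.81783

Point 1:
  Lat: 16 + 44.7263/60 = 16.745438
  N → positive
  Lon: 13.971′ = 0.232850°; total 93.232850
  W → negative
Point 2:
  φ: 19.81′ = 0.330167°; total 89.330167
  S → negative
  Longitude: 0 + 11.071/60 = 0.184517
  W ⇒ negate
Point 3:
  φ: 59.1402′ = 0.985670°; total 88.985670
  S ⇒ negate
  λ: 89 + 15.018/60 = 89.250300
  hemisphere W, so the sign is −
Point 4:
  Latitude: 40.95′ = 0.682500°; total 80.682500
  N ⇒ keep positive
  λ: 47.015′ = 0.783583°; total 155.783583
  E ⇒ keep positive
Point 5:
  φ: 11 + 6.249/60 = 11.104150
  hemisphere S, so the sign is −
  Longitude: 158 + 49.07/60 = 158.817833
  W ⇒ negate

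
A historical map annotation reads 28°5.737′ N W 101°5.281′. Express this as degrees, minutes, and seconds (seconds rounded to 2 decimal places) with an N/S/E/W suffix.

Lat: fractional minutes 0.73700 × 60 = 44.2200″
Longitude: fractional minutes 0.28100 × 60 = 16.8600″

28°05′44.22″ N, 101°05′16.86″ W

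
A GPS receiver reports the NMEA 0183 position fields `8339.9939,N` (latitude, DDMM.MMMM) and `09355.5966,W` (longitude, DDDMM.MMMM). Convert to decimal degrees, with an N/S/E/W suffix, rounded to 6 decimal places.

φ: split at 2 digits → 83° and 39.9939′; 83 + 39.9939/60 = 83.6665650
λ: split at 3 digits → 093° and 55.5966′; 93 + 55.5966/60 = 93.9266100

83.666565° N, 93.926610° W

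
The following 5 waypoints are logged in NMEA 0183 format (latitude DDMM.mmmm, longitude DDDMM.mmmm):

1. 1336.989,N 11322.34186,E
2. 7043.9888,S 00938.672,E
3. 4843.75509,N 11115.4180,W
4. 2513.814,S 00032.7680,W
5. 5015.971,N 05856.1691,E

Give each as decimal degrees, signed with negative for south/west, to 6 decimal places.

1. 13.616483, 113.372364
2. -70.733147, 9.644533
3. 48.729252, -111.256967
4. -25.230233, -0.546133
5. 50.266183, 58.936152

Point 1:
  Lat: split at 2 digits → 13° and 36.989′; 13 + 36.989/60 = 13.6164833
  N → positive
  λ: degrees = first 3 digits = 113, minutes = 22.34186; 113 + 22.34186/60 = 113.3723643
  E → positive
Point 2:
  Lat: split at 2 digits → 70° and 43.9888′; 70 + 43.9888/60 = 70.7331467
  S ⇒ negate
  λ: split at 3 digits → 009° and 38.672′; 9 + 38.672/60 = 9.6445333
  E ⇒ keep positive
Point 3:
  φ: split at 2 digits → 48° and 43.75509′; 48 + 43.75509/60 = 48.7292515
  N → positive
  λ: degrees = first 3 digits = 111, minutes = 15.418; 111 + 15.418/60 = 111.2569667
  W ⇒ negate
Point 4:
  Latitude: split at 2 digits → 25° and 13.814′; 25 + 13.814/60 = 25.2302333
  hemisphere S, so the sign is −
  λ: degrees = first 3 digits = 0, minutes = 32.768; 0 + 32.768/60 = 0.5461333
  W ⇒ negate
Point 5:
  Lat: split at 2 digits → 50° and 15.971′; 50 + 15.971/60 = 50.2661833
  N ⇒ keep positive
  λ: degrees = first 3 digits = 58, minutes = 56.1691; 58 + 56.1691/60 = 58.9361517
  E ⇒ keep positive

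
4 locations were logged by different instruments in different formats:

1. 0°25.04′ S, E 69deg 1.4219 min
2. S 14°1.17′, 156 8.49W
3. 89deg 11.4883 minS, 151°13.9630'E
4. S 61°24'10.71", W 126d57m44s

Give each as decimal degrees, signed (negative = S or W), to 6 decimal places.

Point 1:
  Latitude: 0 + 25.04/60 = 0.4173333
  S ⇒ negate
  Lon: 69 + 1.4219/60 = 69.0236983
  E ⇒ keep positive
Point 2:
  φ: 1.17′ = 0.019500°; total 14.0195000
  hemisphere S, so the sign is −
  Longitude: 156 + 8.49/60 = 156.1415000
  hemisphere W, so the sign is −
Point 3:
  Lat: 11.4883′ = 0.191472°; total 89.1914717
  hemisphere S, so the sign is −
  Lon: 13.963′ = 0.232717°; total 151.2327167
  E → positive
Point 4:
  Lat: 24′ + 10.71″ = 24.17850′; 61 + 24.17850/60 = 61.4029750
  hemisphere S, so the sign is −
  Lon: 57′ + 44″ = 57.73333′; 126 + 57.73333/60 = 126.9622222
  W ⇒ negate

1. -0.417333, 69.023698
2. -14.019500, -156.141500
3. -89.191472, 151.232717
4. -61.402975, -126.962222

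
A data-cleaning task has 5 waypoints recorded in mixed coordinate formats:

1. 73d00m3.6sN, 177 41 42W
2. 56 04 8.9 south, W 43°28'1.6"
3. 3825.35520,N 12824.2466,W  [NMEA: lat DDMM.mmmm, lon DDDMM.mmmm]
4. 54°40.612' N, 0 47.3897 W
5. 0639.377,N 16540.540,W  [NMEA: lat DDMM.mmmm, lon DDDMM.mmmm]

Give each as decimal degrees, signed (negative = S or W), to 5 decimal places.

Point 1:
  φ: 73° + 0/60 + 3.6/3600 = 73 + 0.000000 + 0.001000 = 73.001000
  N ⇒ keep positive
  Lon: 177 + 41/60 + 42/3600 = 177.695000
  hemisphere W, so the sign is −
Point 2:
  Latitude: 56 + 4/60 + 8.9/3600 = 56.069139
  hemisphere S, so the sign is −
  λ: 28′ + 1.6″ = 28.02667′; 43 + 28.02667/60 = 43.467111
  hemisphere W, so the sign is −
Point 3:
  φ: split at 2 digits → 38° and 25.3552′; 38 + 25.3552/60 = 38.422587
  N → positive
  λ: split at 3 digits → 128° and 24.2466′; 128 + 24.2466/60 = 128.404110
  hemisphere W, so the sign is −
Point 4:
  Latitude: 54 + 40.612/60 = 54.676867
  N ⇒ keep positive
  Lon: 47.3897′ = 0.789828°; total 0.789828
  W ⇒ negate
Point 5:
  φ: degrees = first 2 digits = 6, minutes = 39.377; 6 + 39.377/60 = 6.656283
  N ⇒ keep positive
  λ: split at 3 digits → 165° and 40.54′; 165 + 40.54/60 = 165.675667
  W → negative

1. 73.00100, -177.69500
2. -56.06914, -43.46711
3. 38.42259, -128.40411
4. 54.67687, -0.78983
5. 6.65628, -165.67567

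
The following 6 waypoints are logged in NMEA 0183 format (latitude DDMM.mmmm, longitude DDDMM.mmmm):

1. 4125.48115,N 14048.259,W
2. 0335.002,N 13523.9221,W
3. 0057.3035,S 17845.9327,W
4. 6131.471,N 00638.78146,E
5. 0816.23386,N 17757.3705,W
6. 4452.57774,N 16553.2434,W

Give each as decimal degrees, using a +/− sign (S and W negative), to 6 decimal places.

1. 41.424686, -140.804317
2. 3.583367, -135.398702
3. -0.955058, -178.765545
4. 61.524517, 6.646358
5. 8.270564, -177.956175
6. 44.876296, -165.887390

Point 1:
  Lat: split at 2 digits → 41° and 25.48115′; 41 + 25.48115/60 = 41.4246858
  N ⇒ keep positive
  λ: degrees = first 3 digits = 140, minutes = 48.259; 140 + 48.259/60 = 140.8043167
  W → negative
Point 2:
  Lat: degrees = first 2 digits = 3, minutes = 35.002; 3 + 35.002/60 = 3.5833667
  N ⇒ keep positive
  λ: degrees = first 3 digits = 135, minutes = 23.9221; 135 + 23.9221/60 = 135.3987017
  hemisphere W, so the sign is −
Point 3:
  Lat: split at 2 digits → 00° and 57.3035′; 0 + 57.3035/60 = 0.9550583
  hemisphere S, so the sign is −
  λ: degrees = first 3 digits = 178, minutes = 45.9327; 178 + 45.9327/60 = 178.7655450
  hemisphere W, so the sign is −
Point 4:
  φ: split at 2 digits → 61° and 31.471′; 61 + 31.471/60 = 61.5245167
  N → positive
  λ: split at 3 digits → 006° and 38.78146′; 6 + 38.78146/60 = 6.6463577
  E ⇒ keep positive
Point 5:
  Latitude: split at 2 digits → 08° and 16.23386′; 8 + 16.23386/60 = 8.2705643
  N → positive
  λ: split at 3 digits → 177° and 57.3705′; 177 + 57.3705/60 = 177.9561750
  W → negative
Point 6:
  Lat: degrees = first 2 digits = 44, minutes = 52.57774; 44 + 52.57774/60 = 44.8762957
  N → positive
  Lon: split at 3 digits → 165° and 53.2434′; 165 + 53.2434/60 = 165.8873900
  hemisphere W, so the sign is −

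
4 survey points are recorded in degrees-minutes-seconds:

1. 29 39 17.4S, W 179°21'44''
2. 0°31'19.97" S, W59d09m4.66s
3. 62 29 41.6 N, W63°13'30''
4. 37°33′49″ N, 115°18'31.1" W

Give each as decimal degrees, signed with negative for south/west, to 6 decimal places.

1. -29.654833, -179.362222
2. -0.522214, -59.151294
3. 62.494889, -63.225000
4. 37.563611, -115.308639

Point 1:
  Latitude: 29° + 39/60 + 17.4/3600 = 29 + 0.650000 + 0.004833 = 29.6548333
  S → negative
  Longitude: 179 + 21/60 + 44/3600 = 179.3622222
  W → negative
Point 2:
  Lat: 31′ + 19.97″ = 31.33283′; 0 + 31.33283/60 = 0.5222139
  hemisphere S, so the sign is −
  λ: 9′ + 4.66″ = 9.07767′; 59 + 9.07767/60 = 59.1512944
  W → negative
Point 3:
  φ: 29′ + 41.6″ = 29.69333′; 62 + 29.69333/60 = 62.4948889
  N ⇒ keep positive
  Lon: 63° + 13/60 + 30/3600 = 63 + 0.216667 + 0.008333 = 63.2250000
  W → negative
Point 4:
  Lat: 33′ + 49″ = 33.81667′; 37 + 33.81667/60 = 37.5636111
  N → positive
  Longitude: 115° + 18/60 + 31.1/3600 = 115 + 0.300000 + 0.008639 = 115.3086389
  hemisphere W, so the sign is −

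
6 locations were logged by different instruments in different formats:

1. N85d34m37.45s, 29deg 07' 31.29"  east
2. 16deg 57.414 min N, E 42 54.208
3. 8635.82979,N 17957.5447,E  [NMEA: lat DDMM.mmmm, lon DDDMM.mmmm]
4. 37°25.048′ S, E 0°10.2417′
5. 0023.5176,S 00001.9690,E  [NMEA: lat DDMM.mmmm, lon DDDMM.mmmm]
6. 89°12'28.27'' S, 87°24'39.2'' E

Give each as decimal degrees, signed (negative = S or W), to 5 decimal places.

1. 85.57707, 29.12536
2. 16.95690, 42.90347
3. 86.59716, 179.95908
4. -37.41747, 0.17070
5. -0.39196, 0.03282
6. -89.20785, 87.41089

Point 1:
  φ: 85° + 34/60 + 37.45/3600 = 85 + 0.566667 + 0.010403 = 85.577069
  N ⇒ keep positive
  Longitude: 7′ + 31.29″ = 7.52150′; 29 + 7.52150/60 = 29.125358
  E ⇒ keep positive
Point 2:
  Lat: 57.414′ = 0.956900°; total 16.956900
  N → positive
  λ: 42 + 54.208/60 = 42.903467
  E → positive
Point 3:
  φ: split at 2 digits → 86° and 35.82979′; 86 + 35.82979/60 = 86.597163
  N → positive
  Longitude: degrees = first 3 digits = 179, minutes = 57.5447; 179 + 57.5447/60 = 179.959078
  E ⇒ keep positive
Point 4:
  φ: 37 + 25.048/60 = 37.417467
  S → negative
  Lon: 10.2417′ = 0.170695°; total 0.170695
  E ⇒ keep positive
Point 5:
  Latitude: degrees = first 2 digits = 0, minutes = 23.5176; 0 + 23.5176/60 = 0.391960
  S ⇒ negate
  Longitude: degrees = first 3 digits = 0, minutes = 1.969; 0 + 1.969/60 = 0.032817
  E ⇒ keep positive
Point 6:
  φ: 12′ + 28.27″ = 12.47117′; 89 + 12.47117/60 = 89.207853
  hemisphere S, so the sign is −
  Lon: 24′ + 39.2″ = 24.65333′; 87 + 24.65333/60 = 87.410889
  E ⇒ keep positive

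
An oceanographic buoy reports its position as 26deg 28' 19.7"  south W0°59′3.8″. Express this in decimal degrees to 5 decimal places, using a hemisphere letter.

26.47214° S, 0.98439° W

Lat: 26° + 28/60 + 19.7/3600 = 26 + 0.466667 + 0.005472 = 26.472139
Lon: 0 + 59/60 + 3.8/3600 = 0.984389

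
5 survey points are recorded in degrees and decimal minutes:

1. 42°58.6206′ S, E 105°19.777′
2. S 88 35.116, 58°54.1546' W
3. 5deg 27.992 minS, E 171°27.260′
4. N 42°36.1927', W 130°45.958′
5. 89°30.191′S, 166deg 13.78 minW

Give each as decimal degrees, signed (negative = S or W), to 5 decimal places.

1. -42.97701, 105.32962
2. -88.58527, -58.90258
3. -5.46653, 171.45433
4. 42.60321, -130.76597
5. -89.50318, -166.22967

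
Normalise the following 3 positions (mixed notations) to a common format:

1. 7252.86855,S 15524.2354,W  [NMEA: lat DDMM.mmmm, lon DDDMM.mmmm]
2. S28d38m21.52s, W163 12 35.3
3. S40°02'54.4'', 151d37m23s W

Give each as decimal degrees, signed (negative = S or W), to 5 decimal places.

Point 1:
  Latitude: split at 2 digits → 72° and 52.86855′; 72 + 52.86855/60 = 72.881143
  S → negative
  Longitude: split at 3 digits → 155° and 24.2354′; 155 + 24.2354/60 = 155.403923
  W → negative
Point 2:
  φ: 38′ + 21.52″ = 38.35867′; 28 + 38.35867/60 = 28.639311
  hemisphere S, so the sign is −
  λ: 12′ + 35.3″ = 12.58833′; 163 + 12.58833/60 = 163.209806
  hemisphere W, so the sign is −
Point 3:
  Lat: 40 + 2/60 + 54.4/3600 = 40.048444
  S ⇒ negate
  Longitude: 37′ + 23″ = 37.38333′; 151 + 37.38333/60 = 151.623056
  W ⇒ negate

1. -72.88114, -155.40392
2. -28.63931, -163.20981
3. -40.04844, -151.62306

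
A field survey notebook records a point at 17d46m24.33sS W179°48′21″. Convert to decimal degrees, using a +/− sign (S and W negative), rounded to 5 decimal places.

-17.77343, -179.80583

Latitude: 46′ + 24.33″ = 46.40550′; 17 + 46.40550/60 = 17.773425
hemisphere S, so the sign is −
Lon: 48′ + 21″ = 48.35000′; 179 + 48.35000/60 = 179.805833
hemisphere W, so the sign is −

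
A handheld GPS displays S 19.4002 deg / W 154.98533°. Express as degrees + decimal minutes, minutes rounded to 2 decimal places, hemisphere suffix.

Latitude: 19° + 0.400200 × 60 = 19° 24.0120′
λ: minutes = (154.985330 − 154) × 60 = 59.1198

19° 24.01′ S, 154° 59.12′ W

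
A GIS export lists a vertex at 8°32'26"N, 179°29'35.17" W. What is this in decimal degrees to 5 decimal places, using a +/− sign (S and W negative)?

8.54056, -179.49310

Lat: 32′ + 26″ = 32.43333′; 8 + 32.43333/60 = 8.540556
N → positive
Longitude: 29′ + 35.17″ = 29.58617′; 179 + 29.58617/60 = 179.493103
hemisphere W, so the sign is −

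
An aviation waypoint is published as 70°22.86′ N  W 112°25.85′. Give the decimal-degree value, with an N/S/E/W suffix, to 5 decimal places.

70.38100° N, 112.43083° W

Latitude: 22.86′ = 0.381000°; total 70.381000
λ: 112 + 25.85/60 = 112.430833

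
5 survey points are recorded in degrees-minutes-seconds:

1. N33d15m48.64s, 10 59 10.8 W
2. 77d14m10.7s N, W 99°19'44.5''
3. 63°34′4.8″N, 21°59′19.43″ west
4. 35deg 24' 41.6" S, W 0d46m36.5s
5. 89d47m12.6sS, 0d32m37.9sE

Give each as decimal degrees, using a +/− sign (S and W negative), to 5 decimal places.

Point 1:
  φ: 33° + 15/60 + 48.64/3600 = 33 + 0.250000 + 0.013511 = 33.263511
  N → positive
  Longitude: 10 + 59/60 + 10.8/3600 = 10.986333
  W → negative
Point 2:
  Lat: 14′ + 10.7″ = 14.17833′; 77 + 14.17833/60 = 77.236306
  N ⇒ keep positive
  λ: 19′ + 44.5″ = 19.74167′; 99 + 19.74167/60 = 99.329028
  W ⇒ negate
Point 3:
  Lat: 63 + 34/60 + 4.8/3600 = 63.568000
  N → positive
  Longitude: 21° + 59/60 + 19.43/3600 = 21 + 0.983333 + 0.005397 = 21.988731
  hemisphere W, so the sign is −
Point 4:
  φ: 24′ + 41.6″ = 24.69333′; 35 + 24.69333/60 = 35.411556
  S → negative
  Longitude: 0° + 46/60 + 36.5/3600 = 0 + 0.766667 + 0.010139 = 0.776806
  hemisphere W, so the sign is −
Point 5:
  φ: 89 + 47/60 + 12.6/3600 = 89.786833
  hemisphere S, so the sign is −
  Lon: 0° + 32/60 + 37.9/3600 = 0 + 0.533333 + 0.010528 = 0.543861
  E ⇒ keep positive

1. 33.26351, -10.98633
2. 77.23631, -99.32903
3. 63.56800, -21.98873
4. -35.41156, -0.77681
5. -89.78683, 0.54386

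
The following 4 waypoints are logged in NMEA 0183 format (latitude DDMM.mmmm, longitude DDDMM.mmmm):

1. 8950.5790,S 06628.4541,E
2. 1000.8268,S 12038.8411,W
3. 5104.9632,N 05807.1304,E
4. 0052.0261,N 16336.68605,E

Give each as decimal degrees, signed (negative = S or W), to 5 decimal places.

1. -89.84298, 66.47424
2. -10.01378, -120.64735
3. 51.08272, 58.11884
4. 0.86710, 163.61143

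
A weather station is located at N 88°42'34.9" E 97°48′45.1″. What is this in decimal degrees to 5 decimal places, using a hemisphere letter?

88.70969° N, 97.81253° E

φ: 88 + 42/60 + 34.9/3600 = 88.709694
Lon: 97 + 48/60 + 45.1/3600 = 97.812528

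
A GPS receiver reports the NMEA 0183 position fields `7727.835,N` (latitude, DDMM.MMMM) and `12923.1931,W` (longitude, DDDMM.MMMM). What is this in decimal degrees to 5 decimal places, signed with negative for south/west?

77.46392, -129.38655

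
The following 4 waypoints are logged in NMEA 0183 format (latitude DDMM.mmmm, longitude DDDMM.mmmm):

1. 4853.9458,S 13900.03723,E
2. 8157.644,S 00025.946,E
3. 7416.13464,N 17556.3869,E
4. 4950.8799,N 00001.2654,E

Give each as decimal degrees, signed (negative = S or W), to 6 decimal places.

1. -48.899097, 139.000621
2. -81.960733, 0.432433
3. 74.268911, 175.939782
4. 49.847998, 0.021090

Point 1:
  Latitude: degrees = first 2 digits = 48, minutes = 53.9458; 48 + 53.9458/60 = 48.8990967
  hemisphere S, so the sign is −
  Longitude: split at 3 digits → 139° and 0.03723′; 139 + 0.03723/60 = 139.0006205
  E ⇒ keep positive
Point 2:
  φ: split at 2 digits → 81° and 57.644′; 81 + 57.644/60 = 81.9607333
  S ⇒ negate
  Lon: split at 3 digits → 000° and 25.946′; 0 + 25.946/60 = 0.4324333
  E → positive
Point 3:
  φ: degrees = first 2 digits = 74, minutes = 16.13464; 74 + 16.13464/60 = 74.2689107
  N ⇒ keep positive
  Lon: degrees = first 3 digits = 175, minutes = 56.3869; 175 + 56.3869/60 = 175.9397817
  E ⇒ keep positive
Point 4:
  Lat: split at 2 digits → 49° and 50.8799′; 49 + 50.8799/60 = 49.8479983
  N → positive
  λ: degrees = first 3 digits = 0, minutes = 1.2654; 0 + 1.2654/60 = 0.0210900
  E → positive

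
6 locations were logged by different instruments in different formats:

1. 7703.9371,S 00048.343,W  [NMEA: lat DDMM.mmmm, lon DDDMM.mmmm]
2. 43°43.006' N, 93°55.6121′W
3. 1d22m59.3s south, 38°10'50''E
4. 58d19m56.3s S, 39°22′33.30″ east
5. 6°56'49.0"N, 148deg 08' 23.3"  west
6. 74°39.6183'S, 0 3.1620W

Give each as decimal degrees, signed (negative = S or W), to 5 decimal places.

1. -77.06562, -0.80572
2. 43.71677, -93.92687
3. -1.38314, 38.18056
4. -58.33231, 39.37592
5. 6.94694, -148.13981
6. -74.66031, -0.05270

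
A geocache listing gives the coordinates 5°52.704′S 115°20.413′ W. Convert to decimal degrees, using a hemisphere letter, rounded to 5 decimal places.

Lat: 52.704′ = 0.878400°; total 5.878400
Longitude: 20.413′ = 0.340217°; total 115.340217

5.87840° S, 115.34022° W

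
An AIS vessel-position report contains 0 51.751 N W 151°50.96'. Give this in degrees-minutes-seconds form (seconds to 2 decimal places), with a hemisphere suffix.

0°51′45.06″ N, 151°50′57.60″ W

φ: 51.75100′ → 51′ and 0.75100 × 60 = 45.0600″
Longitude: fractional minutes 0.96000 × 60 = 57.6000″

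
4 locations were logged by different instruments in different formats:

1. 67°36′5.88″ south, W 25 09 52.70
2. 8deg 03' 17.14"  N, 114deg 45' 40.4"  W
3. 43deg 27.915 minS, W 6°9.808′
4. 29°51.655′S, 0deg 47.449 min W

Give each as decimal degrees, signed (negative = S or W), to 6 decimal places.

Point 1:
  Lat: 67° + 36/60 + 5.88/3600 = 67 + 0.600000 + 0.001633 = 67.6016333
  hemisphere S, so the sign is −
  λ: 25 + 9/60 + 52.7/3600 = 25.1646389
  W ⇒ negate
Point 2:
  φ: 3′ + 17.14″ = 3.28567′; 8 + 3.28567/60 = 8.0547611
  N ⇒ keep positive
  Lon: 45′ + 40.4″ = 45.67333′; 114 + 45.67333/60 = 114.7612222
  W ⇒ negate
Point 3:
  φ: 43 + 27.915/60 = 43.4652500
  S → negative
  Longitude: 6 + 9.808/60 = 6.1634667
  W → negative
Point 4:
  φ: 51.655′ = 0.860917°; total 29.8609167
  hemisphere S, so the sign is −
  Lon: 47.449′ = 0.790817°; total 0.7908167
  W → negative

1. -67.601633, -25.164639
2. 8.054761, -114.761222
3. -43.465250, -6.163467
4. -29.860917, -0.790817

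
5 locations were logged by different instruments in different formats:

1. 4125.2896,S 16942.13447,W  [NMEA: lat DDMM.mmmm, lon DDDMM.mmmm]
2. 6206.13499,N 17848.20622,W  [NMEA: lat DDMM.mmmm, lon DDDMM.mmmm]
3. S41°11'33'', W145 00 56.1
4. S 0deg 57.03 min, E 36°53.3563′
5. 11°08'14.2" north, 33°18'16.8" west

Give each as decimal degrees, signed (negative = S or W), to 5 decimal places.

1. -41.42149, -169.70224
2. 62.10225, -178.80344
3. -41.19250, -145.01558
4. -0.95050, 36.88927
5. 11.13728, -33.30467

Point 1:
  φ: degrees = first 2 digits = 41, minutes = 25.2896; 41 + 25.2896/60 = 41.421493
  S → negative
  Longitude: split at 3 digits → 169° and 42.13447′; 169 + 42.13447/60 = 169.702241
  W ⇒ negate
Point 2:
  φ: degrees = first 2 digits = 62, minutes = 6.13499; 62 + 6.13499/60 = 62.102250
  N → positive
  Lon: split at 3 digits → 178° and 48.20622′; 178 + 48.20622/60 = 178.803437
  hemisphere W, so the sign is −
Point 3:
  φ: 11′ + 33″ = 11.55000′; 41 + 11.55000/60 = 41.192500
  S ⇒ negate
  λ: 145 + 0/60 + 56.1/3600 = 145.015583
  W → negative
Point 4:
  Latitude: 57.03′ = 0.950500°; total 0.950500
  S ⇒ negate
  λ: 53.3563′ = 0.889272°; total 36.889272
  E ⇒ keep positive
Point 5:
  φ: 11° + 8/60 + 14.2/3600 = 11 + 0.133333 + 0.003944 = 11.137278
  N ⇒ keep positive
  Longitude: 18′ + 16.8″ = 18.28000′; 33 + 18.28000/60 = 33.304667
  W → negative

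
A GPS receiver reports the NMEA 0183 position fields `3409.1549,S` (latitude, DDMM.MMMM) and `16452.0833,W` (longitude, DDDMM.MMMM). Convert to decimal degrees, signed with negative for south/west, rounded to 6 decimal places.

-34.152582, -164.868055

Latitude: split at 2 digits → 34° and 9.1549′; 34 + 9.1549/60 = 34.1525817
S ⇒ negate
Lon: degrees = first 3 digits = 164, minutes = 52.0833; 164 + 52.0833/60 = 164.8680550
hemisphere W, so the sign is −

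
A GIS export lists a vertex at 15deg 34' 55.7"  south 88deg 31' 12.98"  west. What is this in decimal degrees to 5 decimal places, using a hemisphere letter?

φ: 15° + 34/60 + 55.7/3600 = 15 + 0.566667 + 0.015472 = 15.582139
Lon: 31′ + 12.98″ = 31.21633′; 88 + 31.21633/60 = 88.520272

15.58214° S, 88.52027° W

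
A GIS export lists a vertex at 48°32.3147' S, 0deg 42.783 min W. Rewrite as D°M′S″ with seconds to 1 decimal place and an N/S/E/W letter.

Lat: fractional minutes 0.31470 × 60 = 18.882″
Longitude: fractional minutes 0.78300 × 60 = 46.980″

48°32′18.9″ S, 0°42′47.0″ W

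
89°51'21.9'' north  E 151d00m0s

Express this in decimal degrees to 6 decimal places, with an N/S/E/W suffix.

Lat: 89 + 51/60 + 21.9/3600 = 89.8560833
Longitude: 151 + 0/60 + 0/3600 = 151.0000000

89.856083° N, 151.000000° E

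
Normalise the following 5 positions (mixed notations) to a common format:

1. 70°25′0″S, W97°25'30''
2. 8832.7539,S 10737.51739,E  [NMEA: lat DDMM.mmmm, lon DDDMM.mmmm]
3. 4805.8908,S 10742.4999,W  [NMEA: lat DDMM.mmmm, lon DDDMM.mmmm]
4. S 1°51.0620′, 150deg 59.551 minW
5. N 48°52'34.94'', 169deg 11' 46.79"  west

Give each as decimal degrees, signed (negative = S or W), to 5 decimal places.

1. -70.41667, -97.42500
2. -88.54590, 107.62529
3. -48.09818, -107.70833
4. -1.85103, -150.99252
5. 48.87637, -169.19633

Point 1:
  Lat: 70° + 25/60 + 0/3600 = 70 + 0.416667 + 0.000000 = 70.416667
  hemisphere S, so the sign is −
  Longitude: 97 + 25/60 + 30/3600 = 97.425000
  W ⇒ negate
Point 2:
  Latitude: degrees = first 2 digits = 88, minutes = 32.7539; 88 + 32.7539/60 = 88.545898
  hemisphere S, so the sign is −
  Longitude: degrees = first 3 digits = 107, minutes = 37.51739; 107 + 37.51739/60 = 107.625290
  E ⇒ keep positive
Point 3:
  φ: split at 2 digits → 48° and 5.8908′; 48 + 5.8908/60 = 48.098180
  S ⇒ negate
  Lon: split at 3 digits → 107° and 42.4999′; 107 + 42.4999/60 = 107.708332
  W ⇒ negate
Point 4:
  Latitude: 51.062′ = 0.851033°; total 1.851033
  hemisphere S, so the sign is −
  Lon: 59.551′ = 0.992517°; total 150.992517
  W ⇒ negate
Point 5:
  φ: 52′ + 34.94″ = 52.58233′; 48 + 52.58233/60 = 48.876372
  N → positive
  Lon: 169 + 11/60 + 46.79/3600 = 169.196331
  W → negative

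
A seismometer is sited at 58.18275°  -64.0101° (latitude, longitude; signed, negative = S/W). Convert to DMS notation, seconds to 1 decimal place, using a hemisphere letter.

Lat: whole degrees 58; 10.96500′ → 10′ and 57.900″
Longitude is negative → W; |value| = 64.010100
Lon: whole degrees 64; 0.60600′ → 0′ and 36.360″

58°10′57.9″ N, 64°00′36.4″ W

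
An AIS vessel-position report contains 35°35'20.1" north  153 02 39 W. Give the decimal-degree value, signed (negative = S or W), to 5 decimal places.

35.58892, -153.04417

φ: 35′ + 20.1″ = 35.33500′; 35 + 35.33500/60 = 35.588917
N → positive
Longitude: 153 + 2/60 + 39/3600 = 153.044167
hemisphere W, so the sign is −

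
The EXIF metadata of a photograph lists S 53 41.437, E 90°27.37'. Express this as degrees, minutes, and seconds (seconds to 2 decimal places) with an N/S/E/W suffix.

Lat: fractional minutes 0.43700 × 60 = 26.2200″
λ: fractional minutes 0.37000 × 60 = 22.2000″

53°41′26.22″ S, 90°27′22.20″ E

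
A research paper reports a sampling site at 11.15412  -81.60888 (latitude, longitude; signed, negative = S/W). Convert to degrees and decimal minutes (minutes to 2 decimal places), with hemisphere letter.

11° 9.25′ N, 81° 36.53′ W

φ: fractional part 0.154120 → 9.2472 minutes
Longitude is negative → W; |value| = 81.608880
Longitude: 81° + 0.608880 × 60 = 81° 36.5328′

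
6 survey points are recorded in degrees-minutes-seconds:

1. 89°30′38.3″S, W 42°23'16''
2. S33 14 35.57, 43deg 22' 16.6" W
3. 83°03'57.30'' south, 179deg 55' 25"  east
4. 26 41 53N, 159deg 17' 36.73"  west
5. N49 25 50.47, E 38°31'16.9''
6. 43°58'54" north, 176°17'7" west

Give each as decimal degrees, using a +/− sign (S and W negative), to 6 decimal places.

Point 1:
  φ: 89 + 30/60 + 38.3/3600 = 89.5106389
  S → negative
  Longitude: 42° + 23/60 + 16/3600 = 42 + 0.383333 + 0.004444 = 42.3877778
  W ⇒ negate
Point 2:
  φ: 33° + 14/60 + 35.57/3600 = 33 + 0.233333 + 0.009881 = 33.2432139
  S → negative
  Lon: 43 + 22/60 + 16.6/3600 = 43.3712778
  W → negative
Point 3:
  φ: 83° + 3/60 + 57.3/3600 = 83 + 0.050000 + 0.015917 = 83.0659167
  S → negative
  Lon: 179° + 55/60 + 25/3600 = 179 + 0.916667 + 0.006944 = 179.9236111
  E → positive
Point 4:
  φ: 26° + 41/60 + 53/3600 = 26 + 0.683333 + 0.014722 = 26.6980556
  N → positive
  Longitude: 17′ + 36.73″ = 17.61217′; 159 + 17.61217/60 = 159.2935361
  W → negative
Point 5:
  Lat: 49° + 25/60 + 50.47/3600 = 49 + 0.416667 + 0.014019 = 49.4306861
  N ⇒ keep positive
  Lon: 31′ + 16.9″ = 31.28167′; 38 + 31.28167/60 = 38.5213611
  E ⇒ keep positive
Point 6:
  Lat: 58′ + 54″ = 58.90000′; 43 + 58.90000/60 = 43.9816667
  N → positive
  Lon: 176 + 17/60 + 7/3600 = 176.2852778
  hemisphere W, so the sign is −

1. -89.510639, -42.387778
2. -33.243214, -43.371278
3. -83.065917, 179.923611
4. 26.698056, -159.293536
5. 49.430686, 38.521361
6. 43.981667, -176.285278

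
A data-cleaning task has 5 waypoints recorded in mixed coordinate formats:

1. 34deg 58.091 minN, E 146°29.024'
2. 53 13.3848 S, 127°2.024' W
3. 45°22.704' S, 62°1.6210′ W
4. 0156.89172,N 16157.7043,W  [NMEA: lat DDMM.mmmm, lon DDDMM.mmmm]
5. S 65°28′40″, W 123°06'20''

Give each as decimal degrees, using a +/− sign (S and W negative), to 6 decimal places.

Point 1:
  Latitude: 34 + 58.091/60 = 34.9681833
  N → positive
  Lon: 29.024′ = 0.483733°; total 146.4837333
  E → positive
Point 2:
  φ: 53 + 13.3848/60 = 53.2230800
  S ⇒ negate
  Lon: 127 + 2.024/60 = 127.0337333
  hemisphere W, so the sign is −
Point 3:
  φ: 45 + 22.704/60 = 45.3784000
  S → negative
  Lon: 1.621′ = 0.027017°; total 62.0270167
  W ⇒ negate
Point 4:
  Lat: split at 2 digits → 01° and 56.89172′; 1 + 56.89172/60 = 1.9481953
  N → positive
  Longitude: split at 3 digits → 161° and 57.7043′; 161 + 57.7043/60 = 161.9617383
  hemisphere W, so the sign is −
Point 5:
  Latitude: 65° + 28/60 + 40/3600 = 65 + 0.466667 + 0.011111 = 65.4777778
  hemisphere S, so the sign is −
  Longitude: 123° + 6/60 + 20/3600 = 123 + 0.100000 + 0.005556 = 123.1055556
  W → negative

1. 34.968183, 146.483733
2. -53.223080, -127.033733
3. -45.378400, -62.027017
4. 1.948195, -161.961738
5. -65.477778, -123.105556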